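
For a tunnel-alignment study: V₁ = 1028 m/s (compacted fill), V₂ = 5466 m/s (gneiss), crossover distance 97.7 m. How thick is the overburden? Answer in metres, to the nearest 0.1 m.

h = (x_cross/2)·√((V₂−V₁)/(V₂+V₁)).
(V₂−V₁)/(V₂+V₁) = (5466−1028)/(5466+1028) = 0.6834; √ = 0.8267.
h = (97.7/2)·0.8267 = 40.38 m.

40.4 m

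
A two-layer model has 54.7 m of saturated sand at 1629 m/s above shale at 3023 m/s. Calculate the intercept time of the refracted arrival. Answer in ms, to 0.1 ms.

tᵢ = 2h·√(V₂²−V₁²)/(V₁V₂).
√(V₂²−V₁²) = √(3023²−1629²) = 2546.5 m/s.
tᵢ = 2·54.7·2546.5/(1629·3023) = 0.05657 s.

56.6 ms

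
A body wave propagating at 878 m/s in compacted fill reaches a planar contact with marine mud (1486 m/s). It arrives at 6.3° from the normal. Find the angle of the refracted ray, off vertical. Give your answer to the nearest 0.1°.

10.7°

Snell's law: sin θ₂ = (V₂/V₁)·sin θ₁ = (1486/878)·sin 6.3° = 0.1857.
θ₂ = sin⁻¹(0.1857) = 10.70° (from vertical).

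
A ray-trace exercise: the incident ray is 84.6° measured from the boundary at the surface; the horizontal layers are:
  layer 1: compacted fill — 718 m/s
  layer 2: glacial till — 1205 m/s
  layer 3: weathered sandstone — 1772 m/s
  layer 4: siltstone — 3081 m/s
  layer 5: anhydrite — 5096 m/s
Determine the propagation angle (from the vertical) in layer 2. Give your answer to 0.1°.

9.1°

From the normal: θ₁ = 90° − 84.6° = 5.4°.
Ray parameter p = sin 5.4° / 718 = 1.3107e-04 s/m.
sin θ_2 = p·V_2 = 1.3107e-04 × 1205 = 0.1579.
θ_2 = arcsin 0.1579 = 9.09°.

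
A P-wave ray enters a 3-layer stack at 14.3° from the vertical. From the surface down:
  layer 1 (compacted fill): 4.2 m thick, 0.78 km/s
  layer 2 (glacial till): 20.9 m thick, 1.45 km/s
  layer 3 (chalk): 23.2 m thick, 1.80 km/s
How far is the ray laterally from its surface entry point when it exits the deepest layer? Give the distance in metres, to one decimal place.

28.0 m

Ray parameter p = sin 14.3° / 0.78 km/s = 3.1667e-01 s/km.
Layer 1: θ = 14.30°; offset = 4.2·tan 14.30° = 1.071 m.
Layer 2: sin θ = p·1.45 = 0.4592 → θ = 27.33°; offset = 20.9·tan 27.33° = 10.803 m.
Layer 3: sin θ = p·1.80 = 0.5700 → θ = 34.75°; offset = 23.2·tan 34.75° = 16.094 m.
Summing the layer offsets gives 27.968 m.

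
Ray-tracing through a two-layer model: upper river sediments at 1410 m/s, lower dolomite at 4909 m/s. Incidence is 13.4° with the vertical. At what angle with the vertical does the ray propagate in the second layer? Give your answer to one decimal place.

Snell's law: sin θ₂ = (V₂/V₁)·sin θ₁ = (4909/1410)·sin 13.4° = 0.8068.
θ₂ = sin⁻¹(0.8068) = 53.79° (from vertical).

53.8°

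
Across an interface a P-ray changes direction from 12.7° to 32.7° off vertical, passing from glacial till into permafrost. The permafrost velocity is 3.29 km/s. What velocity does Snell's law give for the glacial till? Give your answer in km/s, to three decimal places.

1.339 km/s

Snell's law: sin 12.7°/V₁ = sin 32.7°/V₂.
V₁ = V₂·sin 12.7°/sin 32.7° = 3.29 × 0.4069 = 1.339 km/s.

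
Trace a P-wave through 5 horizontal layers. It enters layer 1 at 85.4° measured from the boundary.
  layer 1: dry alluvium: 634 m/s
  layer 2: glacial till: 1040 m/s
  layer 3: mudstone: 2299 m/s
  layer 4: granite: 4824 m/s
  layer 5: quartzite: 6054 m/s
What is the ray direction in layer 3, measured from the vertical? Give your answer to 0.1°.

From the normal: θ₁ = 90° − 85.4° = 4.6°.
Snell's law across each interface conserves sin θ / V, so sin θ_3 = V_3·sin θ₁/V₁.
sin θ_3 = 2299 × sin 4.6° / 634 = 0.2908.
θ_3 = 16.91° from the vertical.

16.9°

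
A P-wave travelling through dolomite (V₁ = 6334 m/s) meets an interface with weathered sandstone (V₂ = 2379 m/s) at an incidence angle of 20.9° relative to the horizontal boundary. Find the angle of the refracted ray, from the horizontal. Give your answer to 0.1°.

Angle from the normal: 90° − 20.9° = 69.1°.
sin θ₁/V₁ = sin θ₂/V₂ ⇒ sin θ₂ = 2379·sin 69.1°/6334 = 2379·0.9342/6334 = 0.3509.
θ₂ = arcsin 0.3509 = 20.54° from the normal.
From the interface: 90° − 20.54° = 69.46°.

69.5°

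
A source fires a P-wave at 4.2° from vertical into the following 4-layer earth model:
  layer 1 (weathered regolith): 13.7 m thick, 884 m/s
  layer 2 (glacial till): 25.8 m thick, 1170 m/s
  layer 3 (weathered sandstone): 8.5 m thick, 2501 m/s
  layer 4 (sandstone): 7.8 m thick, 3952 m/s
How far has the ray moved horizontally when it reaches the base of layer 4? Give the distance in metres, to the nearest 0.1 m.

p = sin θ₁/V₁ = sin 4.2°/884 = 8.2849e-05 s/m is conserved through the stack.
Layer 1: θ = 4.20°; offset = 13.7·tan 4.20° = 1.006 m.
Layer 2: sin θ = p·1170 = 0.0969 → θ = 5.56°; offset = 25.8·tan 5.56° = 2.513 m.
Layer 3: sin θ = p·2501 = 0.2072 → θ = 11.96°; offset = 8.5·tan 11.96° = 1.800 m.
Layer 4: sin θ = p·3952 = 0.3274 → θ = 19.11°; offset = 7.8·tan 19.11° = 2.703 m.
Summing the layer offsets gives 8.022 m.

8.0 m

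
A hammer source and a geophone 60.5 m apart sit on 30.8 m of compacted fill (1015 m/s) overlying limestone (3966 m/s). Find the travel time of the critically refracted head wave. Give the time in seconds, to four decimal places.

t = x/V₂ + 2h·√(V₂²−V₁²)/(V₁V₂).
√(V₂²−V₁²) = √(3966²−1015²) = 3833.9 m/s; delay term = 2·30.8·3833.9/(1015·3966) = 0.05867 s.
t = 60.5/3966 + 0.05867 = 0.07392 s.

0.0739 s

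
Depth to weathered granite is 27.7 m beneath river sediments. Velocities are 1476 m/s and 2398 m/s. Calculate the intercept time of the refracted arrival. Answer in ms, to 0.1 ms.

θ_c = arcsin(V₁/V₂) = arcsin(1476/2398) = 37.99°; cos θ_c = 0.7881.
tᵢ = 2h·cos θ_c / V₁ = 2·27.7·0.7881 / 1476 = 0.02958 s.

29.6 ms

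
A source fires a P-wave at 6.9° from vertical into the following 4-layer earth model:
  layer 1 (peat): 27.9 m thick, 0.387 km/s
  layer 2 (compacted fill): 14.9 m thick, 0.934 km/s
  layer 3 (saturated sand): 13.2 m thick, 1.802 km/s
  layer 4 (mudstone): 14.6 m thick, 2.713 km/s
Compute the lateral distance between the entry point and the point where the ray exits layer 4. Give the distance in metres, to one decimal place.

Ray parameter p = sin 6.9° / 0.387 km/s = 3.1043e-01 s/km.
Layer 1: θ = 6.90°; offset = 27.9·tan 6.90° = 3.376 m.
Layer 2: sin θ = p·0.934 = 0.2899 → θ = 16.85°; offset = 14.9·tan 16.85° = 4.514 m.
Layer 3: sin θ = p·1.802 = 0.5594 → θ = 34.01°; offset = 13.2·tan 34.01° = 8.908 m.
Layer 4: sin θ = p·2.713 = 0.8422 → θ = 57.37°; offset = 14.6·tan 57.37° = 22.806 m.
Total horizontal offset = 39.604 m.

39.6 m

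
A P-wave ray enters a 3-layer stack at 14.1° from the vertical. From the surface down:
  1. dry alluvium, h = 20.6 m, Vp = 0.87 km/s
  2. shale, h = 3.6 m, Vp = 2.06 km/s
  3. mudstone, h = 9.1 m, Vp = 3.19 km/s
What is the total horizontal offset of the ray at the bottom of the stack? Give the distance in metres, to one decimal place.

p = sin θ₁/V₁ = sin 14.1°/0.87 = 2.8002e-01 s/km is conserved through the stack.
Layer 1: θ = 14.10°; offset = 20.6·tan 14.10° = 5.174 m.
Layer 2: sin θ = p·2.06 = 0.5768 → θ = 35.23°; offset = 3.6·tan 35.23° = 2.542 m.
Layer 3: sin θ = p·3.19 = 0.8933 → θ = 63.29°; offset = 9.1·tan 63.29° = 18.082 m.
Summing the layer offsets gives 25.798 m.

25.8 m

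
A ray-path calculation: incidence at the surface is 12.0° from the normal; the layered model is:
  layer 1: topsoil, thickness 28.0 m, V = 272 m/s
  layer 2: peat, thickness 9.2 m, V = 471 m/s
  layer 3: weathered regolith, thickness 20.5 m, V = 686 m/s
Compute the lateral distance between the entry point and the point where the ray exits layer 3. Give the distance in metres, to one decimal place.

22.1 m

Ray parameter p = sin 12.0° / 272 m/s = 7.6438e-04 s/m.
Layer 1: θ = 12.00°; offset = 28.0·tan 12.00° = 5.952 m.
Layer 2: sin θ = p·471 = 0.3600 → θ = 21.10°; offset = 9.2·tan 21.10° = 3.550 m.
Layer 3: sin θ = p·686 = 0.5244 → θ = 31.63°; offset = 20.5·tan 31.63° = 12.624 m.
Total horizontal offset = 22.126 m.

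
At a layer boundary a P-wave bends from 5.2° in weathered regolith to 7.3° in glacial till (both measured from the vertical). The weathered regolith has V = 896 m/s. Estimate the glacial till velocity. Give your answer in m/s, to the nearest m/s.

sin 5.2° = 0.0906; sin 7.3° = 0.1271.
V₂ = V₁·(sin θ₂/sin θ₁) = 896·(0.1271/0.0906) = 1256.17 m/s.

1256 m/s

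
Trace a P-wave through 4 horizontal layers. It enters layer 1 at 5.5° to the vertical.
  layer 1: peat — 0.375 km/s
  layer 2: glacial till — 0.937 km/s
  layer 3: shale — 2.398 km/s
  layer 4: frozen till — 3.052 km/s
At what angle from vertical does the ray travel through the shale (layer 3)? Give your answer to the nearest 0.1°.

37.8°

Ray parameter p = sin 5.5° / 0.375 = 2.5559e-01 s/km.
sin θ_3 = p·V_3 = 2.5559e-01 × 2.398 = 0.6129.
θ_3 = 37.80° from the vertical.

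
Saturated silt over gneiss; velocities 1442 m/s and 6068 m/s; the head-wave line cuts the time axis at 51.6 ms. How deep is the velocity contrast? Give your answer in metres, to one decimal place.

38.3 m

h = tᵢ·V₁·V₂ / (2·√(V₂²−V₁²)).
√(V₂²−V₁²) = √(6068² − 1442²) = 5894.2 m/s.
h = 0.0516 s × 1442 × 6068 / (2 × 5894.2) = 38.30 m.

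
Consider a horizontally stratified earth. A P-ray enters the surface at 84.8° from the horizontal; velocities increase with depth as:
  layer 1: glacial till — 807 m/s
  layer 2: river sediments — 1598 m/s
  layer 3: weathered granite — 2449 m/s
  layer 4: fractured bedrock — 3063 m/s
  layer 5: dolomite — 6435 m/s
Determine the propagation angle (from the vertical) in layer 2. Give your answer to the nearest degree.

From the normal: θ₁ = 90° − 84.8° = 5.2°.
Ray parameter p = sin 5.2° / 807 = 1.1231e-04 s/m.
sin θ_2 = p·V_2 = 1.1231e-04 × 1598 = 0.1795.
θ_2 = arcsin 0.1795 = 10.34°.

10°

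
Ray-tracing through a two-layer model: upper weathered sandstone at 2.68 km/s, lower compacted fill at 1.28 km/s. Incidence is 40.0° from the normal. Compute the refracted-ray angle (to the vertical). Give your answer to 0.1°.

17.9°

sin θ₁/V₁ = sin θ₂/V₂ ⇒ sin θ₂ = 1.28·sin 40.0°/2.68 = 1.28·0.6428/2.68 = 0.3070.
θ₂ = sin⁻¹(0.3070) = 17.88° (from vertical).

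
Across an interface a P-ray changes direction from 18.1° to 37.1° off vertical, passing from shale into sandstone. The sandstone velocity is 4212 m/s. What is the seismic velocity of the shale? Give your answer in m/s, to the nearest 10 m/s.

2170 m/s

sin 18.1° = 0.3107; sin 37.1° = 0.6032.
V₁ = V₂·(sin θ₁/sin θ₂) = 4212·(0.3107/0.6032) = 2169.35 m/s.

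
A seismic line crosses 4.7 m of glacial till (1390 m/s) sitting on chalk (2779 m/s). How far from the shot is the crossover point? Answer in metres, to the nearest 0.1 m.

θ_c = arcsin(1390/2779) = 30.01°, so cos θ_c = 0.8659 and tᵢ = 2h cos θ_c/V₁ = 0.0059 s.
At crossover x/V₁ = x/V₂ + tᵢ ⇒ x = tᵢ/(1/V₁ − 1/V₂) = 0.00586/(7.1942e-04 − 3.5984e-04) = 16.29 m.

16.3 m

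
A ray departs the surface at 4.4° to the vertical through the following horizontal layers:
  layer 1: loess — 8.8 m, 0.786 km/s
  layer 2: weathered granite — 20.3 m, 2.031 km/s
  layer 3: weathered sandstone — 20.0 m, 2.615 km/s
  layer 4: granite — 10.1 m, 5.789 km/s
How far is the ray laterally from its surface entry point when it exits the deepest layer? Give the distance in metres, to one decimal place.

Apply Snell's law at each interface; in layer i the horizontal offset is hᵢ·tan θᵢ.
Layer 1: θ = 4.40°; offset = 8.8·tan 4.40° = 0.677 m.
Layer 2: sin θ = 2.031·sin 4.4°/0.786 = 0.1982, θ = 11.43°; offset = 20.3·tan 11.43° = 4.106 m.
Layer 3: sin θ = 2.615·sin 4.4°/0.786 = 0.2552, θ = 14.79°; offset = 20.0·tan 14.79° = 5.280 m.
Layer 4: sin θ = 5.789·sin 4.4°/0.786 = 0.5650, θ = 34.41°; offset = 10.1·tan 34.41° = 6.917 m.
Σ offsets = 16.980 m.

17.0 m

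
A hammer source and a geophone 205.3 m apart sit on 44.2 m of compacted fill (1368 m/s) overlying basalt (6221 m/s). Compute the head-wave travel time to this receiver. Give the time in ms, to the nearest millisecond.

θ_c = arcsin(V₁/V₂) = arcsin(1368/6221) = 12.70°, cos θ_c = 0.9755.
Intercept time tᵢ = 2h cos θ_c / V₁ = 2·44.2·0.9755/1368 = 0.06304 s.
t = x/V₂ + tᵢ = 205.3/6221 + 0.06304 = 0.09604 s.

96 ms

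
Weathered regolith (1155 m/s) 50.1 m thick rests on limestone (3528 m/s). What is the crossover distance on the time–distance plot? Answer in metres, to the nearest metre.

141 m

x_cross = 2h·√((V₂+V₁)/(V₂−V₁)).
(V₂+V₁)/(V₂−V₁) = (3528+1155)/(3528−1155) = 1.9735; √ = 1.4048.
x_cross = 2·50.1·1.4048 = 140.76 m.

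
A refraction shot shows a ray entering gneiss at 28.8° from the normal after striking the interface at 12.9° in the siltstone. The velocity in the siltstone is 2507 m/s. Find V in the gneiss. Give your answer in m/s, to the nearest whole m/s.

5410 m/s

sin 12.9° = 0.2233; sin 28.8° = 0.4818.
V₂ = V₁·(sin θ₂/sin θ₁) = 2507·(0.4818/0.2233) = 5409.88 m/s.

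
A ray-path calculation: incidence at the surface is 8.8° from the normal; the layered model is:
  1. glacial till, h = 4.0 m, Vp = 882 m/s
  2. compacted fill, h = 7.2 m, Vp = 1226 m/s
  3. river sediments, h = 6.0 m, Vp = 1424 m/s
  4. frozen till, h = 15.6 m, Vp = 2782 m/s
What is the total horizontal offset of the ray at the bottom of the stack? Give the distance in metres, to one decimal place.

Apply Snell's law at each interface; in layer i the horizontal offset is hᵢ·tan θᵢ.
Layer 1: θ = 8.80°; offset = 4.0·tan 8.80° = 0.619 m.
Layer 2: sin θ = 1226·sin 8.8°/882 = 0.2127, θ = 12.28°; offset = 7.2·tan 12.28° = 1.567 m.
Layer 3: sin θ = 1424·sin 8.8°/882 = 0.2470, θ = 14.30°; offset = 6.0·tan 14.30° = 1.529 m.
Layer 4: sin θ = 2782·sin 8.8°/882 = 0.4825, θ = 28.85°; offset = 15.6·tan 28.85° = 8.595 m.
Summing the layer offsets gives 12.310 m.

12.3 m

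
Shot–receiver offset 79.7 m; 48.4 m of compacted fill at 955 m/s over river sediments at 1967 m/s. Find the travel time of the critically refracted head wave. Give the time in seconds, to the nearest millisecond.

0.129 s

t = x/V₂ + 2h·√(V₂²−V₁²)/(V₁V₂).
√(V₂²−V₁²) = √(1967²−955²) = 1719.6 m/s; delay term = 2·48.4·1719.6/(955·1967) = 0.08861 s.
t = 79.7/1967 + 0.08861 = 0.12913 s.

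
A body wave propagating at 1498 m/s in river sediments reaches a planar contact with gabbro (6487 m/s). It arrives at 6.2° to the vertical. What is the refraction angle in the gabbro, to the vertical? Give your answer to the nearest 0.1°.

Snell's law: sin θ₂ = (V₂/V₁)·sin θ₁ = (6487/1498)·sin 6.2° = 0.4677.
θ₂ = sin⁻¹(0.4677) = 27.88° (from vertical).

27.9°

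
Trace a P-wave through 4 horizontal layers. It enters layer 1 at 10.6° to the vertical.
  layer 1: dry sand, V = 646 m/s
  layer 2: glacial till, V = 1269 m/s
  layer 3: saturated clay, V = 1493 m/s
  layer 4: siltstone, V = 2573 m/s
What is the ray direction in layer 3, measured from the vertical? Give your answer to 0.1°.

25.2°

Ray parameter p = sin 10.6° / 646 = 2.8475e-04 s/m.
sin θ_3 = p·V_3 = 2.8475e-04 × 1493 = 0.4251.
θ_3 = 25.16° from the vertical.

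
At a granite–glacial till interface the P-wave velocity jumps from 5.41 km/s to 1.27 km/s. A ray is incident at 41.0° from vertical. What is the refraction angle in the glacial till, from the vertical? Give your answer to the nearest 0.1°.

8.9°

Snell's law: sin θ₂ = (V₂/V₁)·sin θ₁ = (1.27/5.41)·sin 41.0° = 0.1540.
θ₂ = sin⁻¹(0.1540) = 8.86° (from vertical).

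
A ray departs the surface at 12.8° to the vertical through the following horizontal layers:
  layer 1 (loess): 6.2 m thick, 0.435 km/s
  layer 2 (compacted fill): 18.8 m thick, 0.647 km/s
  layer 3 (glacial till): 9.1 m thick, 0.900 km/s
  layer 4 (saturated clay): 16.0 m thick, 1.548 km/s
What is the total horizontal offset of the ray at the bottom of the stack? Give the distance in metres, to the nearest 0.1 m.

33.2 m

Apply Snell's law at each interface; in layer i the horizontal offset is hᵢ·tan θᵢ.
Layer 1: θ = 12.80°; offset = 6.2·tan 12.80° = 1.409 m.
Layer 2: sin θ = 0.647·sin 12.8°/0.435 = 0.3295, θ = 19.24°; offset = 18.8·tan 19.24° = 6.561 m.
Layer 3: sin θ = 0.900·sin 12.8°/0.435 = 0.4584, θ = 27.28°; offset = 9.1·tan 27.28° = 4.693 m.
Layer 4: sin θ = 1.548·sin 12.8°/0.435 = 0.7884, θ = 52.04°; offset = 16.0·tan 52.04° = 20.506 m.
Σ offsets = 33.170 m.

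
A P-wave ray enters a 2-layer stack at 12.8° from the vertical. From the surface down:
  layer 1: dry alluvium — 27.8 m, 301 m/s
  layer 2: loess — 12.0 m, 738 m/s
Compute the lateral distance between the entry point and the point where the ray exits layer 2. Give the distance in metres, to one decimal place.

Apply Snell's law at each interface; in layer i the horizontal offset is hᵢ·tan θᵢ.
Layer 1: θ = 12.80°; offset = 27.8·tan 12.80° = 6.316 m.
Layer 2: sin θ = 738·sin 12.8°/301 = 0.5432, θ = 32.90°; offset = 12.0·tan 32.90° = 7.764 m.
Summing the layer offsets gives 14.080 m.

14.1 m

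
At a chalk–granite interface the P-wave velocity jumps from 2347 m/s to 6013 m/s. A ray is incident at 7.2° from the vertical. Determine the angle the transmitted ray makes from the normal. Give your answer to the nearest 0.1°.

Snell's law: sin θ₂ = (V₂/V₁)·sin θ₁ = (6013/2347)·sin 7.2° = 0.3211.
θ₂ = arcsin 0.3211 = 18.73° from the normal.

18.7°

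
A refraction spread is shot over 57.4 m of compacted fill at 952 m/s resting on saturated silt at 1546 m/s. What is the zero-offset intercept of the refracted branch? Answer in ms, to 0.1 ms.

θ_c = arcsin(V₁/V₂) = arcsin(952/1546) = 38.01°; cos θ_c = 0.7879.
tᵢ = 2h·cos θ_c / V₁ = 2·57.4·0.7879 / 952 = 0.09501 s.

95.0 ms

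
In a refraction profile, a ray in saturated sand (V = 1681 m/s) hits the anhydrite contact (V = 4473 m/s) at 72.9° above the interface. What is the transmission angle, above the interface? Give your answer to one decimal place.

Angle from the normal: 90° − 72.9° = 17.1°.
Snell's law: sin θ₂ = (V₂/V₁)·sin θ₁ = (4473/1681)·sin 17.1° = 0.7824.
θ₂ = arcsin 0.7824 = 51.48° from the normal.
From the interface: 90° − 51.48° = 38.52°.

38.5°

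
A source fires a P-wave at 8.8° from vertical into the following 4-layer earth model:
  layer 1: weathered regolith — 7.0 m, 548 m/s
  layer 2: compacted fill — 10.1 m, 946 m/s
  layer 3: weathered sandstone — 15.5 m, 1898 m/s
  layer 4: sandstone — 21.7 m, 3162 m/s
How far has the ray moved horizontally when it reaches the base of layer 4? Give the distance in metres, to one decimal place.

p = sin θ₁/V₁ = sin 8.8°/548 = 2.7917e-04 s/m is conserved through the stack.
Layer 1: θ = 8.80°; offset = 7.0·tan 8.80° = 1.084 m.
Layer 2: sin θ = p·946 = 0.2641 → θ = 15.31°; offset = 10.1·tan 15.31° = 2.766 m.
Layer 3: sin θ = p·1898 = 0.5299 → θ = 32.00°; offset = 15.5·tan 32.00° = 9.684 m.
Layer 4: sin θ = p·3162 = 0.8827 → θ = 61.97°; offset = 21.7·tan 61.97° = 40.768 m.
Σ offsets = 54.302 m.

54.3 m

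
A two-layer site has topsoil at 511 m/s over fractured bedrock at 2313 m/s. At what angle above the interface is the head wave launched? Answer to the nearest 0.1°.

77.2°

At critical incidence the refracted ray runs along the interface (θ₂ = 90°), so sin θ_c = V₁/V₂.
θ_c = arcsin(511/2313) = arcsin 0.2209 = 12.76°.
Measured from the interface: 90° − 12.76° = 77.24°.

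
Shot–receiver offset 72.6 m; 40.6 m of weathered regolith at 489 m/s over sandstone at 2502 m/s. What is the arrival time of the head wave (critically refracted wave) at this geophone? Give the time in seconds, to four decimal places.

0.1919 s

θ_c = arcsin(V₁/V₂) = arcsin(489/2502) = 11.27°, cos θ_c = 0.9807.
Intercept time tᵢ = 2h cos θ_c / V₁ = 2·40.6·0.9807/489 = 0.16285 s.
t = x/V₂ + tᵢ = 72.6/2502 + 0.16285 = 0.19187 s.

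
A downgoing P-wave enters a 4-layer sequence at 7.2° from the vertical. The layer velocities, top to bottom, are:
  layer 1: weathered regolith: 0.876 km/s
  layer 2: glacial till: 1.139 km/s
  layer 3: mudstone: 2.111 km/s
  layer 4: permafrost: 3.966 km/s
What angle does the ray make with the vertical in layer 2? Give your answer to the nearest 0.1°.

9.4°

Snell's law across each interface conserves sin θ / V, so sin θ_2 = V_2·sin θ₁/V₁.
sin θ_2 = 1.139 × sin 7.2° / 0.876 = 0.1630.
θ_2 = arcsin 0.1630 = 9.38°.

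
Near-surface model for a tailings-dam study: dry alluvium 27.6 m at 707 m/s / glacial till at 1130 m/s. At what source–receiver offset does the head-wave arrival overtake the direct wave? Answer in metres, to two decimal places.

x_cross = 2h·√((V₂+V₁)/(V₂−V₁)).
(V₂+V₁)/(V₂−V₁) = (1130+707)/(1130−707) = 4.3428; √ = 2.0839.
x_cross = 2·27.6·2.0839 = 115.03 m.

115.03 m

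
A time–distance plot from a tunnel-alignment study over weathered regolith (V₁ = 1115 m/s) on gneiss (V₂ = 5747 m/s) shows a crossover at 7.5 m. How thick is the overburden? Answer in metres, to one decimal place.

h = (x_cross/2)·√((V₂−V₁)/(V₂+V₁)).
(V₂−V₁)/(V₂+V₁) = (5747−1115)/(5747+1115) = 0.6750; √ = 0.8216.
h = (7.5/2)·0.8216 = 3.08 m.

3.1 m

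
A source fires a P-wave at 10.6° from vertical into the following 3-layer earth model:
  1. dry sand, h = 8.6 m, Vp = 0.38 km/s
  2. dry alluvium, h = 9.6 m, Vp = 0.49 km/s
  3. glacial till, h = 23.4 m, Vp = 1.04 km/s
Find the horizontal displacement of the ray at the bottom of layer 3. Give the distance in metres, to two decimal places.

17.59 m

Ray parameter p = sin 10.6° / 0.38 km/s = 4.8408e-01 s/km.
Layer 1: θ = 10.60°; offset = 8.6·tan 10.60° = 1.6094 m.
Layer 2: sin θ = p·0.49 = 0.2372 → θ = 13.72°; offset = 9.6·tan 13.72° = 2.3440 m.
Layer 3: sin θ = p·1.04 = 0.5034 → θ = 30.23°; offset = 23.4·tan 30.23° = 13.6346 m.
Summing the layer offsets gives 17.5880 m.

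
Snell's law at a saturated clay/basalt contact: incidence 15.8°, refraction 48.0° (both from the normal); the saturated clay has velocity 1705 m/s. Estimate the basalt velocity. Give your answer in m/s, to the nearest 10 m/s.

sin 15.8° = 0.2723; sin 48.0° = 0.7431.
V₂ = V₁·(sin θ₂/sin θ₁) = 1705·(0.7431/0.2723) = 4653.52 m/s.

4650 m/s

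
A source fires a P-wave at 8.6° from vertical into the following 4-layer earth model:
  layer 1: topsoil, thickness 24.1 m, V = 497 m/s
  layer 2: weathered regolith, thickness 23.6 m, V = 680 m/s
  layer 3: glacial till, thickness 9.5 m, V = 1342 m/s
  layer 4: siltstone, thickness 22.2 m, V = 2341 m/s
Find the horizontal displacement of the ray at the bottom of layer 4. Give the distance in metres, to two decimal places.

Apply Snell's law at each interface; in layer i the horizontal offset is hᵢ·tan θᵢ.
Layer 1: θ = 8.60°; offset = 24.1·tan 8.60° = 3.6448 m.
Layer 2: sin θ = 680·sin 8.6°/497 = 0.2046, θ = 11.81°; offset = 23.6·tan 11.81° = 4.9328 m.
Layer 3: sin θ = 1342·sin 8.6°/497 = 0.4038, θ = 23.81°; offset = 9.5·tan 23.81° = 4.1929 m.
Layer 4: sin θ = 2341·sin 8.6°/497 = 0.7044, θ = 44.78°; offset = 22.2·tan 44.78° = 22.0279 m.
Σ offsets = 34.7984 m.

34.80 m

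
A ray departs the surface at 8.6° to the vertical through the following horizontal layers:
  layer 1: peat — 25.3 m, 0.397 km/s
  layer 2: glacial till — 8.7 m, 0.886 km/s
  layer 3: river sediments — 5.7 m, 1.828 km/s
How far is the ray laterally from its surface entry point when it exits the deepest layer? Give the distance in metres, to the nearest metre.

Ray parameter p = sin 8.6° / 0.397 km/s = 3.7666e-01 s/km.
Layer 1: θ = 8.60°; offset = 25.3·tan 8.60° = 3.826 m.
Layer 2: sin θ = p·0.886 = 0.3337 → θ = 19.49°; offset = 8.7·tan 19.49° = 3.080 m.
Layer 3: sin θ = p·1.828 = 0.6885 → θ = 43.51°; offset = 5.7·tan 43.51° = 5.412 m.
Total horizontal offset = 12.318 m.

12 m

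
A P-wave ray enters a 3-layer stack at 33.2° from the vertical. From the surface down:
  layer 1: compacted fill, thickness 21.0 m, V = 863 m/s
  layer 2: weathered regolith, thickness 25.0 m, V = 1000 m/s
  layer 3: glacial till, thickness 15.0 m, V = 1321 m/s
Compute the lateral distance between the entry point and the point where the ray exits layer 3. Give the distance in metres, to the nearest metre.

p = sin θ₁/V₁ = sin 33.2°/863 = 6.3449e-04 s/m is conserved through the stack.
Layer 1: θ = 33.20°; offset = 21.0·tan 33.20° = 13.742 m.
Layer 2: sin θ = p·1000 = 0.6345 → θ = 39.38°; offset = 25.0·tan 39.38° = 20.522 m.
Layer 3: sin θ = p·1321 = 0.8382 → θ = 56.95°; offset = 15.0·tan 56.95° = 23.051 m.
Summing the layer offsets gives 57.315 m.

57 m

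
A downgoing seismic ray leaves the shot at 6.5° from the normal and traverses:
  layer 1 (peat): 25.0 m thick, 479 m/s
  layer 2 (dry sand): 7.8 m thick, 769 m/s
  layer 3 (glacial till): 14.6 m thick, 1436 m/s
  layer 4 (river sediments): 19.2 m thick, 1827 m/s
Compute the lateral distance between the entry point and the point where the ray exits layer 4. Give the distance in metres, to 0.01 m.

18.75 m

p = sin θ₁/V₁ = sin 6.5°/479 = 2.3633e-04 s/m is conserved through the stack.
Layer 1: θ = 6.50°; offset = 25.0·tan 6.50° = 2.8484 m.
Layer 2: sin θ = p·769 = 0.1817 → θ = 10.47°; offset = 7.8·tan 10.47° = 1.4416 m.
Layer 3: sin θ = p·1436 = 0.3394 → θ = 19.84°; offset = 14.6·tan 19.84° = 5.2675 m.
Layer 4: sin θ = p·1827 = 0.4318 → θ = 25.58°; offset = 19.2·tan 25.58° = 9.1911 m.
Σ offsets = 18.7485 m.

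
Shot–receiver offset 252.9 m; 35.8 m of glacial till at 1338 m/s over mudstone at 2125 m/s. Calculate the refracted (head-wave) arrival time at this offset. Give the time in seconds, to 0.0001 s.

t = x/V₂ + 2h·√(V₂²−V₁²)/(V₁V₂).
√(V₂²−V₁²) = √(2125²−1338²) = 1650.9 m/s; delay term = 2·35.8·1650.9/(1338·2125) = 0.04157 s.
t = 252.9/2125 + 0.04157 = 0.16058 s.

0.1606 s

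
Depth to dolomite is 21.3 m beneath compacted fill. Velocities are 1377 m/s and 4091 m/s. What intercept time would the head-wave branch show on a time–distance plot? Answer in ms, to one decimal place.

29.1 ms

tᵢ = 2h·√(V₂²−V₁²)/(V₁V₂).
√(V₂²−V₁²) = √(4091²−1377²) = 3852.3 m/s.
tᵢ = 2·21.3·3852.3/(1377·4091) = 0.02913 s.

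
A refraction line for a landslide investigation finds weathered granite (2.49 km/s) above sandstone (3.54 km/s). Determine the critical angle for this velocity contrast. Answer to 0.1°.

At critical incidence the refracted ray runs along the interface (θ₂ = 90°), so sin θ_c = V₁/V₂.
θ_c = arcsin(2.49/3.54) = arcsin 0.7034 = 44.70°.

44.7°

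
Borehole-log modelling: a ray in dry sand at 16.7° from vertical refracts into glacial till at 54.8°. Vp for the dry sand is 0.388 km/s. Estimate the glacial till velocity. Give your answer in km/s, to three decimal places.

sin 16.7° = 0.2874; sin 54.8° = 0.8171.
V₂ = V₁·(sin θ₂/sin θ₁) = 0.388·(0.8171/0.2874) = 1.103 km/s.

1.103 km/s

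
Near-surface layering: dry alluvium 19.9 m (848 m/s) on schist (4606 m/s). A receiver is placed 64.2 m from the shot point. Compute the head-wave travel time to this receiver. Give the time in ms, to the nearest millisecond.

θ_c = arcsin(V₁/V₂) = arcsin(848/4606) = 10.61°, cos θ_c = 0.9829.
Intercept time tᵢ = 2h cos θ_c / V₁ = 2·19.9·0.9829/848 = 0.04613 s.
t = x/V₂ + tᵢ = 64.2/4606 + 0.04613 = 0.06007 s.

60 ms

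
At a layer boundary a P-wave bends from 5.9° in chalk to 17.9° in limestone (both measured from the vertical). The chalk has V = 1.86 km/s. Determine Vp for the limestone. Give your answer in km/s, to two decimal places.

Snell's law: sin 5.9°/V₁ = sin 17.9°/V₂.
V₂ = V₁·sin 17.9°/sin 5.9° = 1.86 × 2.9901 = 5.56 km/s.

5.56 km/s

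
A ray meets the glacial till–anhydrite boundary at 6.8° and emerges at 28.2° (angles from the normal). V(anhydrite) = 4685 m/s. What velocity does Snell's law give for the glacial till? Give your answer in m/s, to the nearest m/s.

1174 m/s

sin 6.8° = 0.1184; sin 28.2° = 0.4726.
V₁ = V₂·(sin θ₁/sin θ₂) = 4685·(0.1184/0.4726) = 1173.89 m/s.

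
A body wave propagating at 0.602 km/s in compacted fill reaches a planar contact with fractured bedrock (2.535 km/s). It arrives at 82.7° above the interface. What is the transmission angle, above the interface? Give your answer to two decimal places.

Convert to the normal: θ₁ = 90° − 82.7° = 7.3°.
Snell's law: sin θ₂ = (V₂/V₁)·sin θ₁ = (2.535/0.602)·sin 7.3° = 0.5351.
θ₂ = arcsin 0.5351 = 32.35° from the normal.
From the interface: 90° − 32.35° = 57.65°.

57.65°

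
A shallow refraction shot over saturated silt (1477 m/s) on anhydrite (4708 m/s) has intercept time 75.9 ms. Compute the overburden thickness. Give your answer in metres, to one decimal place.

59.0 m

θ_c = arcsin(1477/4708) = 18.28°; cos θ_c = 0.9495.
tᵢ = 2h cos θ_c/V₁ ⇒ h = tᵢ·V₁/(2 cos θ_c) = 0.0759·1477/(2·0.9495) = 59.03 m.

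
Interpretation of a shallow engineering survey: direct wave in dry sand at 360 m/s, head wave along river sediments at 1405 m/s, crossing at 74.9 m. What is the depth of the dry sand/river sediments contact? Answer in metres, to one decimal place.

28.8 m

x_cross = 2h·√((V₂+V₁)/(V₂−V₁)) → h = x_cross / (2·√((V₂+V₁)/(V₂−V₁))).
√((V₂+V₁)/(V₂−V₁)) = √((1405+360)/(1405−360)) = 1.2996.
h = 74.9 / (2·1.2996) = 28.82 m.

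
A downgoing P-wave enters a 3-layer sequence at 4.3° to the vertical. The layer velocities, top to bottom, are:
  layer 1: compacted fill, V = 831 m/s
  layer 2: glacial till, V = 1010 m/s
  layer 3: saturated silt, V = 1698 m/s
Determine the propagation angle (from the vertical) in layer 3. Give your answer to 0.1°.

8.8°

Ray parameter p = sin 4.3° / 831 = 9.0227e-05 s/m.
sin θ_3 = p·V_3 = 9.0227e-05 × 1698 = 0.1532.
θ_3 = 8.81° from the vertical.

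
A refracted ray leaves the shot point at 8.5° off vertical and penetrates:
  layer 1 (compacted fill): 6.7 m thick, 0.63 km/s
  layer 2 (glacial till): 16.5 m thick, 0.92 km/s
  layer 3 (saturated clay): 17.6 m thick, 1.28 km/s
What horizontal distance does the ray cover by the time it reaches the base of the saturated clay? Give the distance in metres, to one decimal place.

Apply Snell's law at each interface; in layer i the horizontal offset is hᵢ·tan θᵢ.
Layer 1: θ = 8.50°; offset = 6.7·tan 8.50° = 1.001 m.
Layer 2: sin θ = 0.92·sin 8.5°/0.63 = 0.2158, θ = 12.47°; offset = 16.5·tan 12.47° = 3.647 m.
Layer 3: sin θ = 1.28·sin 8.5°/0.63 = 0.3003, θ = 17.48°; offset = 17.6·tan 17.48° = 5.541 m.
Summing the layer offsets gives 10.190 m.

10.2 m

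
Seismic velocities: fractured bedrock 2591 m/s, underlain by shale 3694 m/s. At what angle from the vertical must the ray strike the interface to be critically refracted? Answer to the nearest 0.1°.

44.5°

At critical incidence the refracted ray runs along the interface (θ₂ = 90°), so sin θ_c = V₁/V₂.
θ_c = arcsin(2591/3694) = arcsin 0.7014 = 44.54°.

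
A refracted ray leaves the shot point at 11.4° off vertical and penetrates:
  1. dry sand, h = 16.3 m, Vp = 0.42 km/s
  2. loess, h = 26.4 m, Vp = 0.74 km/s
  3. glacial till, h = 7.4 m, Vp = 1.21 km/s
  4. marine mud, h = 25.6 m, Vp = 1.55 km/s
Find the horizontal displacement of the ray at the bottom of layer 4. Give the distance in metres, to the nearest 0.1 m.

Apply Snell's law at each interface; in layer i the horizontal offset is hᵢ·tan θᵢ.
Layer 1: θ = 11.40°; offset = 16.3·tan 11.40° = 3.287 m.
Layer 2: sin θ = 0.74·sin 11.4°/0.42 = 0.3483, θ = 20.38°; offset = 26.4·tan 20.38° = 9.808 m.
Layer 3: sin θ = 1.21·sin 11.4°/0.42 = 0.5694, θ = 34.71°; offset = 7.4·tan 34.71° = 5.126 m.
Layer 4: sin θ = 1.55·sin 11.4°/0.42 = 0.7294, θ = 46.84°; offset = 25.6·tan 46.84° = 27.300 m.
Σ offsets = 45.520 m.

45.5 m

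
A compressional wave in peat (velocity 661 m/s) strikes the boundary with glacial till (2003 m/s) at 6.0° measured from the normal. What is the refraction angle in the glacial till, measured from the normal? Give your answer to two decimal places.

18.47°

sin θ₁/V₁ = sin θ₂/V₂ ⇒ sin θ₂ = 2003·sin 6.0°/661 = 2003·0.1045/661 = 0.3167.
θ₂ = arcsin 0.3167 = 18.47° from the normal.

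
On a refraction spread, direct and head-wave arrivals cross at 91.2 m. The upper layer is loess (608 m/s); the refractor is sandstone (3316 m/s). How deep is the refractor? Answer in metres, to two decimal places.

37.88 m

x_cross = 2h·√((V₂+V₁)/(V₂−V₁)) → h = x_cross / (2·√((V₂+V₁)/(V₂−V₁))).
√((V₂+V₁)/(V₂−V₁)) = √((3316+608)/(3316−608)) = 1.2038.
h = 91.2 / (2·1.2038) = 37.88 m.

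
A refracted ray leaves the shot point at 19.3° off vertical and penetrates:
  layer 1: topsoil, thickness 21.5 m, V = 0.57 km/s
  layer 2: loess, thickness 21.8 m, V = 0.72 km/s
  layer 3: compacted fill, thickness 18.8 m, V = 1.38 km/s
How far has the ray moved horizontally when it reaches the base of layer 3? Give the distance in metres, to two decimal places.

42.63 m

p = sin θ₁/V₁ = sin 19.3°/0.57 = 5.7985e-01 s/km is conserved through the stack.
Layer 1: θ = 19.30°; offset = 21.5·tan 19.30° = 7.5292 m.
Layer 2: sin θ = p·0.72 = 0.4175 → θ = 24.68°; offset = 21.8·tan 24.68° = 10.0160 m.
Layer 3: sin θ = p·1.38 = 0.8002 → θ = 53.15°; offset = 18.8·tan 53.15° = 25.0835 m.
Σ offsets = 42.6286 m.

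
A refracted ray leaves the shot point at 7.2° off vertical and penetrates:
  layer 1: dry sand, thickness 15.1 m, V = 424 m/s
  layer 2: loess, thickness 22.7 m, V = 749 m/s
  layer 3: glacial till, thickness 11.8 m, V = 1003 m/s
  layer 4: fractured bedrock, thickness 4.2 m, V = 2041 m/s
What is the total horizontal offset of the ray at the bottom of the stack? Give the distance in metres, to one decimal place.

Apply Snell's law at each interface; in layer i the horizontal offset is hᵢ·tan θᵢ.
Layer 1: θ = 7.20°; offset = 15.1·tan 7.20° = 1.908 m.
Layer 2: sin θ = 749·sin 7.2°/424 = 0.2214, θ = 12.79°; offset = 22.7·tan 12.79° = 5.154 m.
Layer 3: sin θ = 1003·sin 7.2°/424 = 0.2965, θ = 17.25°; offset = 11.8·tan 17.25° = 3.663 m.
Layer 4: sin θ = 2041·sin 7.2°/424 = 0.6033, θ = 37.11°; offset = 4.2·tan 37.11° = 3.177 m.
Summing the layer offsets gives 13.902 m.

13.9 m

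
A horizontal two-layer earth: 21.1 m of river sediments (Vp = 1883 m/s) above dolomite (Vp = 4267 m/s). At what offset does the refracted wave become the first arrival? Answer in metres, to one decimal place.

67.8 m

x_cross = 2h·√((V₂+V₁)/(V₂−V₁)).
(V₂+V₁)/(V₂−V₁) = (4267+1883)/(4267−1883) = 2.5797; √ = 1.6061.
x_cross = 2·21.1·1.6061 = 67.78 m.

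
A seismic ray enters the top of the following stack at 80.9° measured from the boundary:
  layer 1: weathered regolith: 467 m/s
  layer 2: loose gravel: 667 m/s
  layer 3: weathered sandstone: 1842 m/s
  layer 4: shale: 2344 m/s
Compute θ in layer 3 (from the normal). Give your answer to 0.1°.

38.6°

From the normal: θ₁ = 90° − 80.9° = 9.1°.
Snell's law across each interface conserves sin θ / V, so sin θ_3 = V_3·sin θ₁/V₁.
sin θ_3 = 1842 × sin 9.1° / 467 = 0.6238.
θ_3 = arcsin 0.6238 = 38.60°.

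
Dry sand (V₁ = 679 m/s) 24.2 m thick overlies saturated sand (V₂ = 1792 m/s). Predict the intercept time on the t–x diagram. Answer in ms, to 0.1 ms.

θ_c = arcsin(V₁/V₂) = arcsin(679/1792) = 22.27°; cos θ_c = 0.9254.
tᵢ = 2h·cos θ_c / V₁ = 2·24.2·0.9254 / 679 = 0.06597 s.

66.0 ms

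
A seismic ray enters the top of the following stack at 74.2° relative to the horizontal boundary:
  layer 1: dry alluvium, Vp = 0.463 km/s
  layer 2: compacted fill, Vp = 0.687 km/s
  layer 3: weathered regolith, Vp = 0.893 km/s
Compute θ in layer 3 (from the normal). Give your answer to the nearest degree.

32°

From the normal: θ₁ = 90° − 74.2° = 15.8°.
Snell's law across each interface conserves sin θ / V, so sin θ_3 = V_3·sin θ₁/V₁.
sin θ_3 = 0.893 × sin 15.8° / 0.463 = 0.5252.
θ_3 = arcsin 0.5252 = 31.68°.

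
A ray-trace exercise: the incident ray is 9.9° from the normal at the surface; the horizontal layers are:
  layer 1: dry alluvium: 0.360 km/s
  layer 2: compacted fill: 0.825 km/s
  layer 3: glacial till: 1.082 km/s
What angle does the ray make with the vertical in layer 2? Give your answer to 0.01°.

Snell's law across each interface conserves sin θ / V, so sin θ_2 = V_2·sin θ₁/V₁.
sin θ_2 = 0.825 × sin 9.9° / 0.360 = 0.3940.
θ_2 = 23.20° from the vertical.

23.20°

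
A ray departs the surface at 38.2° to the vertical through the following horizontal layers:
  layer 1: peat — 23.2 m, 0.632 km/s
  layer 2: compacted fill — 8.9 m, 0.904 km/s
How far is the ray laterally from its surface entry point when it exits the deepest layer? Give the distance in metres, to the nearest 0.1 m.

Apply Snell's law at each interface; in layer i the horizontal offset is hᵢ·tan θᵢ.
Layer 1: θ = 38.20°; offset = 23.2·tan 38.20° = 18.257 m.
Layer 2: sin θ = 0.904·sin 38.2°/0.632 = 0.8846, θ = 62.20°; offset = 8.9·tan 62.20° = 16.878 m.
Summing the layer offsets gives 35.135 m.

35.1 m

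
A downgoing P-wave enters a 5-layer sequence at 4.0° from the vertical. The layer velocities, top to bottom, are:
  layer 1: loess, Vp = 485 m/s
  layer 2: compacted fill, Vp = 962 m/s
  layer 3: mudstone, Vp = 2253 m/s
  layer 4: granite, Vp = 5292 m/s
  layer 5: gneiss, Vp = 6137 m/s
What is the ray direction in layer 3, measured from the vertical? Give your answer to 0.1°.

Snell's law across each interface conserves sin θ / V, so sin θ_3 = V_3·sin θ₁/V₁.
sin θ_3 = 2253 × sin 4.0° / 485 = 0.3240.
θ_3 = 18.91° from the vertical.

18.9°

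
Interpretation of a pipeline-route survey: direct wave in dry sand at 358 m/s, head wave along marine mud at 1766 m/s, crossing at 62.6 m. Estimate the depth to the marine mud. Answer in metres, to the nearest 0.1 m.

x_cross = 2h·√((V₂+V₁)/(V₂−V₁)) → h = x_cross / (2·√((V₂+V₁)/(V₂−V₁))).
√((V₂+V₁)/(V₂−V₁)) = √((1766+358)/(1766−358)) = 1.2282.
h = 62.6 / (2·1.2282) = 25.48 m.

25.5 m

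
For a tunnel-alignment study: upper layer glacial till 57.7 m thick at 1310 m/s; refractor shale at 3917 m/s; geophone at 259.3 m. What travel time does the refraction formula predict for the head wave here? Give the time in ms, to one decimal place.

θ_c = arcsin(V₁/V₂) = arcsin(1310/3917) = 19.54°, cos θ_c = 0.9424.
Intercept time tᵢ = 2h cos θ_c / V₁ = 2·57.7·0.9424/1310 = 0.08302 s.
t = x/V₂ + tᵢ = 259.3/3917 + 0.08302 = 0.14922 s.

149.2 ms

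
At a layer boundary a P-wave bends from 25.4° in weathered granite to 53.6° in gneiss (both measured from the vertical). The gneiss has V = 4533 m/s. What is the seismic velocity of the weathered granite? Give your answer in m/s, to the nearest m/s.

2416 m/s

sin 25.4° = 0.4289; sin 53.6° = 0.8049.
V₁ = V₂·(sin θ₁/sin θ₂) = 4533·(0.4289/0.8049) = 2415.68 m/s.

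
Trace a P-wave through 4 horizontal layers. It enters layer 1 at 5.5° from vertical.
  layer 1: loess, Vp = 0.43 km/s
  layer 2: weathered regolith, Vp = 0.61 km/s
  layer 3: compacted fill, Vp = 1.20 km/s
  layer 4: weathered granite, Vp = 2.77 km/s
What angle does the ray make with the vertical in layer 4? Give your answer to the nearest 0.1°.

Snell's law across each interface conserves sin θ / V, so sin θ_4 = V_4·sin θ₁/V₁.
sin θ_4 = 2.77 × sin 5.5° / 0.43 = 0.6174.
θ_4 = 38.13° from the vertical.

38.1°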